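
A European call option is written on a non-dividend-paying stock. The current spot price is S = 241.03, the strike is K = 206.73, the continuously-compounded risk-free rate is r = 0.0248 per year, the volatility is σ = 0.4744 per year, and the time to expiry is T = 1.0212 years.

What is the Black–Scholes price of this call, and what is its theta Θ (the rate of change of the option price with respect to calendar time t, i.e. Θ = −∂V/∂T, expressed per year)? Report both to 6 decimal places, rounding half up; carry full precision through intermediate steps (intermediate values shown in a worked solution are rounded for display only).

price = 64.475893
Θ = -21.471860

σ√T = 0.4744·√1.0212 = 0.479402
d₁ = (ln(S/K) + (r+σ²/2)T) / (σ√T) = (ln(241.03/206.73) + (0.0248+0.4744²/2)·1.0212) / 0.479402 = (0.153508 + 0.140239) / 0.479402 = 0.612736
d₂ = d₁ − σ√T = 0.612736 − 0.479402 = 0.133333
e^{−rT} = e^{−0.0248·1.0212} = 0.974992
N(d₁) = 0.729974,  N(d₂) = 0.553035
Call price V = S·N(d₁) − K·e^{−rT}·N(d₂) = 175.945733 − 111.469840 = 64.475893
φ(d₁) = (1/√(2π))·e^{−d₁²/2} = 0.330661
Θ = −S·φ(d₁)·σ/(2√T) − r·K·e^{−rT}·N(d₂) = −18.707408 − 2.764452 = -21.471860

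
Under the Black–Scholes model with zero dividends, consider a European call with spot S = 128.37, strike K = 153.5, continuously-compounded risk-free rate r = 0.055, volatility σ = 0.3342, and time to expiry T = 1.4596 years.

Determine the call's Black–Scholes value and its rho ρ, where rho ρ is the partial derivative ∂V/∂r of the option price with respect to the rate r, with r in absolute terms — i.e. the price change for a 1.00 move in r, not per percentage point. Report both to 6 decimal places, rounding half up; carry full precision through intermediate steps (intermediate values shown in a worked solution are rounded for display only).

σ√T = 0.3342·√1.4596 = 0.403760
d₁ = (ln(S/K) + (r+σ²/2)T) / (σ√T) = (ln(128.37/153.5) + (0.055+0.3342²/2)·1.4596) / 0.403760 = (-0.178784 + 0.161789) / 0.403760 = -0.042091
d₂ = d₁ − σ√T = -0.042091 − 0.403760 = -0.445851
e^{−rT} = e^{−0.055·1.4596} = 0.922860
N(d₁) = 0.483213,  N(d₂) = 0.327852
Call price V = S·N(d₁) − K·e^{−rT}·N(d₂) = 62.030052 − 46.443225 = 15.586827
ρ = K·T·e^{−rT}·N(d₂) = 67.788532

price = 15.586827
ρ = 67.788532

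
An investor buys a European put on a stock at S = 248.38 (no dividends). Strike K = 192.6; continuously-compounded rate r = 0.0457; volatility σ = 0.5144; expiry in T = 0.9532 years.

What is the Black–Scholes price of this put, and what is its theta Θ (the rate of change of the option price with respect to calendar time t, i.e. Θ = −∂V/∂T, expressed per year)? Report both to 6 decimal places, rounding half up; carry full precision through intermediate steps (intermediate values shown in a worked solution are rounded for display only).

price = 18.023600
Θ = -15.192152

σ√T = 0.5144·√0.9532 = 0.502219
d₁ = (ln(S/K) + (r+σ²/2)T) / (σ√T) = (ln(248.38/192.6) + (0.0457+0.5144²/2)·0.9532) / 0.502219 = (0.254344 + 0.169673) / 0.502219 = 0.844288
d₂ = d₁ − σ√T = 0.844288 − 0.502219 = 0.342069
e^{−rT} = e^{−0.0457·0.9532} = 0.957374
N(−d₁) = 0.199254,  N(−d₂) = 0.366149
Put price V = K·e^{−rT}·N(−d₂) − S·N(−d₁) = 67.514353 − 49.490752 = 18.023600
φ(d₁) = (1/√(2π))·e^{−d₁²/2} = 0.279333
Θ = −S·φ(d₁)·σ/(2√T) + r·K·e^{−rT}·N(−d₂) = −18.277558 + 3.085406 = -15.192152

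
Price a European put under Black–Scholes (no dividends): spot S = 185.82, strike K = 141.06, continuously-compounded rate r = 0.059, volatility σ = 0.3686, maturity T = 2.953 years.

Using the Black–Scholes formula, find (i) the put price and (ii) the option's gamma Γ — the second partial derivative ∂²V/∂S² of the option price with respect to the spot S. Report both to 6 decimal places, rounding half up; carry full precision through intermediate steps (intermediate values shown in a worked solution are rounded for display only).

σ√T = 0.3686·√2.953 = 0.633413
d₁ = (ln(S/K) + (r+σ²/2)T) / (σ√T) = (ln(185.82/141.06) + (0.059+0.3686²/2)·2.953) / 0.633413 = (0.275593 + 0.374833) / 0.633413 = 1.026859
d₂ = d₁ − σ√T = 1.026859 − 0.633413 = 0.393446
e^{−rT} = e^{−0.059·2.953} = 0.840106
N(−d₁) = 0.152243,  N(−d₂) = 0.346995
Put price V = K·e^{−rT}·N(−d₂) − S·N(−d₁) = 41.120766 − 28.289857 = 12.830910
φ(d₁) = (1/√(2π))·e^{−d₁²/2} = 0.235473
Γ = φ(d₁) / (S·σ·√T) = 0.002001

price = 12.830910
Γ = 0.002001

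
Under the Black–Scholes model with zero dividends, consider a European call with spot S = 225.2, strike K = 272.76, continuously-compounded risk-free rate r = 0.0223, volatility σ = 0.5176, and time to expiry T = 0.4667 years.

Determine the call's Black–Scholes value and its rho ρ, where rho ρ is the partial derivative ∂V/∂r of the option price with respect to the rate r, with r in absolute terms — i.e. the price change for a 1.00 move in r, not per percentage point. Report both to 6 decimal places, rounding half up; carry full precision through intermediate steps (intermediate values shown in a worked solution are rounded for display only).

price = 16.777241
ρ = 30.907573

σ√T = 0.5176·√0.4667 = 0.353601
d₁ = (ln(S/K) + (r+σ²/2)T) / (σ√T) = (ln(225.2/272.76) + (0.0223+0.5176²/2)·0.4667) / 0.353601 = (-0.191603 + 0.072924) / 0.353601 = -0.335631
d₂ = d₁ − σ√T = -0.335631 − 0.353601 = -0.689231
e^{−rT} = e^{−0.0223·0.4667} = 0.989647
N(d₁) = 0.368575,  N(d₂) = 0.245339
Call price V = S·N(d₁) − K·e^{−rT}·N(d₂) = 83.003025 − 66.225784 = 16.777241
ρ = K·T·e^{−rT}·N(d₂) = 30.907573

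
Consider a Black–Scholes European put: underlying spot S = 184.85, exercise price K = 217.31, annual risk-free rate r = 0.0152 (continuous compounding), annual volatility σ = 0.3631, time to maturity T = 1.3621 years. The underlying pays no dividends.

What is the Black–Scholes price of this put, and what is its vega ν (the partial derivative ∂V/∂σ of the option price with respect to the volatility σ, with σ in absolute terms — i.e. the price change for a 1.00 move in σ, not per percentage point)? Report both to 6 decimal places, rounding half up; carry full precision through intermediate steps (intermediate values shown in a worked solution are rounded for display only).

σ√T = 0.3631·√1.3621 = 0.423771
d₁ = (ln(S/K) + (r+σ²/2)T) / (σ√T) = (ln(184.85/217.31) + (0.0152+0.3631²/2)·1.3621) / 0.423771 = (-0.161780 + 0.110495) / 0.423771 = -0.121022
d₂ = d₁ − σ√T = -0.121022 − 0.423771 = -0.544793
e^{−rT} = e^{−0.0152·1.3621} = 0.979509
N(−d₁) = 0.548163,  N(−d₂) = 0.707052
Put price V = K·e^{−rT}·N(−d₂) − S·N(−d₁) = 150.501008 − 101.327969 = 49.173039
φ(d₁) = (1/√(2π))·e^{−d₁²/2} = 0.396031
ν = S·φ(d₁)·√T = 85.438498

price = 49.173039
ν = 85.438498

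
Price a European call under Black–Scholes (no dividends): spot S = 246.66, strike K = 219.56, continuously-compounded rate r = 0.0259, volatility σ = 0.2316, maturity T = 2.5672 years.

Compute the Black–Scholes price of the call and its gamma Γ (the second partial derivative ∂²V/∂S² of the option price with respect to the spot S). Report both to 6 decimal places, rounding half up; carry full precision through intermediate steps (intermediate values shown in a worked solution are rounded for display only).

price = 57.786939
Γ = 0.003463

σ√T = 0.2316·√2.5672 = 0.371081
d₁ = (ln(S/K) + (r+σ²/2)T) / (σ√T) = (ln(246.66/219.56) + (0.0259+0.2316²/2)·2.5672) / 0.371081 = (0.116385 + 0.135341) / 0.371081 = 0.678360
d₂ = d₁ − σ√T = 0.678360 − 0.371081 = 0.307279
e^{−rT} = e^{−0.0259·2.5672} = 0.935672
N(d₁) = 0.751228,  N(d₂) = 0.620685
Call price V = S·N(d₁) − K·e^{−rT}·N(d₂) = 185.297951 − 127.511012 = 57.786939
φ(d₁) = (1/√(2π))·e^{−d₁²/2} = 0.316946
Γ = φ(d₁) / (S·σ·√T) = 0.003463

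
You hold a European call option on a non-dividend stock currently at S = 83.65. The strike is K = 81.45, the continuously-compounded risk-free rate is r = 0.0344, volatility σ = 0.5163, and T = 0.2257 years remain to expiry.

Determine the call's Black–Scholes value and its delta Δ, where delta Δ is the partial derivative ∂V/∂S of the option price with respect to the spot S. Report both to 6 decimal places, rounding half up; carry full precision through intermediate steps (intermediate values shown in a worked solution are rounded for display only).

price = 9.520337
Δ = 0.603707

σ√T = 0.5163·√0.2257 = 0.245283
d₁ = (ln(S/K) + (r+σ²/2)T) / (σ√T) = (ln(83.65/81.45) + (0.0344+0.5163²/2)·0.2257) / 0.245283 = (0.026652 + 0.037846) / 0.245283 = 0.262954
d₂ = d₁ − σ√T = 0.262954 − 0.245283 = 0.017670
e^{−rT} = e^{−0.0344·0.2257} = 0.992266
N(d₁) = 0.603707,  N(d₂) = 0.507049
Call price V = S·N(d₁) − K·e^{−rT}·N(d₂) = 50.500076 − 40.979739 = 9.520337
Δ = N(d₁) = 0.603707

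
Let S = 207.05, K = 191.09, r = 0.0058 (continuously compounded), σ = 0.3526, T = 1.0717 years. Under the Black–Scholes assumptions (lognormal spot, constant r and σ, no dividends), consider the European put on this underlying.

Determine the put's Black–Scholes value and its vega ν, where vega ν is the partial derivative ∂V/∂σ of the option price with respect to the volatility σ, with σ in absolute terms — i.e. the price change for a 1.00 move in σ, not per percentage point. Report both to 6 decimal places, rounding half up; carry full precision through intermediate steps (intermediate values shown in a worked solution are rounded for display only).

price = 20.963723
ν = 78.315096

σ√T = 0.3526·√1.0717 = 0.365022
d₁ = (ln(S/K) + (r+σ²/2)T) / (σ√T) = (ln(207.05/191.09) + (0.0058+0.3526²/2)·1.0717) / 0.365022 = (0.080216 + 0.072836) / 0.365022 = 0.419296
d₂ = d₁ − σ√T = 0.419296 − 0.365022 = 0.054274
e^{−rT} = e^{−0.0058·1.0717} = 0.993803
N(−d₁) = 0.337500,  N(−d₂) = 0.478358
Put price V = K·e^{−rT}·N(−d₂) − S·N(−d₁) = 90.843095 − 69.879373 = 20.963723
φ(d₁) = (1/√(2π))·e^{−d₁²/2} = 0.365371
ν = S·φ(d₁)·√T = 78.315096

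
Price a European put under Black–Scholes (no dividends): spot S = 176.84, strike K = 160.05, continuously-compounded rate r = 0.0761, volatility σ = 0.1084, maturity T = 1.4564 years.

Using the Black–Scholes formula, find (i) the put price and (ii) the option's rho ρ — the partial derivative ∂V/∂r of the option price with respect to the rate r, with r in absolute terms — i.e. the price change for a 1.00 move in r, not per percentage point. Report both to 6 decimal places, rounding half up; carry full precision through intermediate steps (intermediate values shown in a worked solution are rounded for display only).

σ√T = 0.1084·√1.4564 = 0.130819
d₁ = (ln(S/K) + (r+σ²/2)T) / (σ√T) = (ln(176.84/160.05) + (0.0761+0.1084²/2)·1.4564) / 0.130819 = (0.099759 + 0.119389) / 0.130819 = 1.675204
d₂ = d₁ − σ√T = 1.675204 − 0.130819 = 1.544385
e^{−rT} = e^{−0.0761·1.4564} = 0.895089
N(−d₁) = 0.046947,  N(−d₂) = 0.061248
Put price V = K·e^{−rT}·N(−d₂) − S·N(−d₁) = 8.774257 − 8.302127 = 0.472130
ρ = −K·T·e^{−rT}·N(−d₂) = -12.778827

price = 0.472130
ρ = -12.778827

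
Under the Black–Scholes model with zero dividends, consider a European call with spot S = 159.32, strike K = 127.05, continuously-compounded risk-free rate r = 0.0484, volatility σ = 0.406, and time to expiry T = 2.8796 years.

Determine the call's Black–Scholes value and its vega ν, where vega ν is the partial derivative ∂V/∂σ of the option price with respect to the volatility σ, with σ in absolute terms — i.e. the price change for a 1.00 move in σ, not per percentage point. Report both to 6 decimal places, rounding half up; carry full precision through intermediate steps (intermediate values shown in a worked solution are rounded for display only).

σ√T = 0.406·√2.8796 = 0.688957
d₁ = (ln(S/K) + (r+σ²/2)T) / (σ√T) = (ln(159.32/127.05) + (0.0484+0.406²/2)·2.8796) / 0.688957 = (0.226334 + 0.376704) / 0.688957 = 0.875291
d₂ = d₁ − σ√T = 0.875291 − 0.688957 = 0.186334
e^{−rT} = e^{−0.0484·2.8796} = 0.869904
N(d₁) = 0.809292,  N(d₂) = 0.573908
Call price V = S·N(d₁) − K·e^{−rT}·N(d₂) = 128.936415 − 63.429091 = 65.507324
φ(d₁) = (1/√(2π))·e^{−d₁²/2} = 0.271986
ν = S·φ(d₁)·√T = 73.533063

price = 65.507324
ν = 73.533063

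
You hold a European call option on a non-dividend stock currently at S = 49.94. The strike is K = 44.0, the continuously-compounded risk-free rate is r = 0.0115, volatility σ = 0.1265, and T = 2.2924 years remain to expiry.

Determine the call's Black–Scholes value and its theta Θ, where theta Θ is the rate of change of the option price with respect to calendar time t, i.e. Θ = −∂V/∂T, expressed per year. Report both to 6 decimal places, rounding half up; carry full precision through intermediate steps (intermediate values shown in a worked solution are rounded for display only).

σ√T = 0.1265·√2.2924 = 0.191530
d₁ = (ln(S/K) + (r+σ²/2)T) / (σ√T) = (ln(49.94/44.0) + (0.0115+0.1265²/2)·2.2924) / 0.191530 = (0.126633 + 0.044704) / 0.191530 = 0.894572
d₂ = d₁ − σ√T = 0.894572 − 0.191530 = 0.703043
e^{−rT} = e^{−0.0115·2.2924} = 0.973982
N(d₁) = 0.814492,  N(d₂) = 0.758985
Call price V = S·N(d₁) − K·e^{−rT}·N(d₂) = 40.675738 − 32.526477 = 8.149262
φ(d₁) = (1/√(2π))·e^{−d₁²/2} = 0.267384
Θ = −S·φ(d₁)·σ/(2√T) − r·K·e^{−rT}·N(d₂) = −0.557827 − 0.374054 = -0.931882

price = 8.149262
Θ = -0.931882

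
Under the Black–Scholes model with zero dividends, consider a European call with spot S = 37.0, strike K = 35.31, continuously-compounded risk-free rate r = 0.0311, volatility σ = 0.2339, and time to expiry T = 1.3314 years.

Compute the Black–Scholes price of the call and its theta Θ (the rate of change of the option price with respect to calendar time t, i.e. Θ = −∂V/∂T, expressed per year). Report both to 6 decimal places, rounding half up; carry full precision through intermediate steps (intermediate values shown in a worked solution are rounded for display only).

price = 5.565043
Θ = -1.951789

σ√T = 0.2339·√1.3314 = 0.269889
d₁ = (ln(S/K) + (r+σ²/2)T) / (σ√T) = (ln(37.0/35.31) + (0.0311+0.2339²/2)·1.3314) / 0.269889 = (0.046752 + 0.077826) / 0.269889 = 0.461591
d₂ = d₁ − σ√T = 0.461591 − 0.269889 = 0.191703
e^{−rT} = e^{−0.0311·1.3314} = 0.959439
N(d₁) = 0.677813,  N(d₂) = 0.576012
Call price V = S·N(d₁) − K·e^{−rT}·N(d₂) = 25.079070 − 19.514027 = 5.565043
φ(d₁) = (1/√(2π))·e^{−d₁²/2} = 0.358627
Θ = −S·φ(d₁)·σ/(2√T) − r·K·e^{−rT}·N(d₂) = −1.344903 − 0.606886 = -1.951789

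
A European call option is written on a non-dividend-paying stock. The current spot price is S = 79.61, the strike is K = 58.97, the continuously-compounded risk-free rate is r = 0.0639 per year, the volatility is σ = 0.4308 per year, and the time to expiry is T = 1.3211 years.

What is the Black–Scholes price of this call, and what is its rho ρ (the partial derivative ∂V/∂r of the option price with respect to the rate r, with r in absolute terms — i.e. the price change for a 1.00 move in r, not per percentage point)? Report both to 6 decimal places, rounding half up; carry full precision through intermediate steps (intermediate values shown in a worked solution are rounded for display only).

price = 29.415295
ρ = 50.233378

σ√T = 0.4308·√1.3211 = 0.495158
d₁ = (ln(S/K) + (r+σ²/2)T) / (σ√T) = (ln(79.61/58.97) + (0.0639+0.4308²/2)·1.3211) / 0.495158 = (0.300111 + 0.207009) / 0.495158 = 1.024158
d₂ = d₁ − σ√T = 1.024158 − 0.495158 = 0.529000
e^{−rT} = e^{−0.0639·1.3211} = 0.919047
N(d₁) = 0.847120,  N(d₂) = 0.701597
Call price V = S·N(d₁) − K·e^{−rT}·N(d₂) = 67.439198 − 38.023903 = 29.415295
ρ = K·T·e^{−rT}·N(d₂) = 50.233378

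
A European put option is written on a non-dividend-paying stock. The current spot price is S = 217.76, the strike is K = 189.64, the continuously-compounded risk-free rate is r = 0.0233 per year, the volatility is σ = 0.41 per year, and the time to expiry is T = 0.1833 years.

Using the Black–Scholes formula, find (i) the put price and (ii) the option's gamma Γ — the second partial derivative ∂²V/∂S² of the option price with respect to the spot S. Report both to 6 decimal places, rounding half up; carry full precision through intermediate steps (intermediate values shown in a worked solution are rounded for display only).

σ√T = 0.41·√0.1833 = 0.175536
d₁ = (ln(S/K) + (r+σ²/2)T) / (σ√T) = (ln(217.76/189.64) + (0.0233+0.41²/2)·0.1833) / 0.175536 = (0.138266 + 0.019677) / 0.175536 = 0.899779
d₂ = d₁ − σ√T = 0.899779 − 0.175536 = 0.724244
e^{−rT} = e^{−0.0233·0.1833} = 0.995738
N(−d₁) = 0.184119,  N(−d₂) = 0.234458
Put price V = K·e^{−rT}·N(−d₂) − S·N(−d₁) = 44.273135 − 40.093722 = 4.179413
φ(d₁) = (1/√(2π))·e^{−d₁²/2} = 0.266138
Γ = φ(d₁) / (S·σ·√T) = 0.006962

price = 4.179413
Γ = 0.006962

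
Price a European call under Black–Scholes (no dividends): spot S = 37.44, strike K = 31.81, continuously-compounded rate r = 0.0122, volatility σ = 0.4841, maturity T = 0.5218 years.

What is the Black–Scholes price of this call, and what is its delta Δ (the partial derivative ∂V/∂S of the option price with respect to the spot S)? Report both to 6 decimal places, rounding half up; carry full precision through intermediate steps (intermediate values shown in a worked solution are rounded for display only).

price = 8.251684
Δ = 0.745070

σ√T = 0.4841·√0.5218 = 0.349693
d₁ = (ln(S/K) + (r+σ²/2)T) / (σ√T) = (ln(37.44/31.81) + (0.0122+0.4841²/2)·0.5218) / 0.349693 = (0.162959 + 0.067509) / 0.349693 = 0.659057
d₂ = d₁ − σ√T = 0.659057 − 0.349693 = 0.309363
e^{−rT} = e^{−0.0122·0.5218} = 0.993654
N(d₁) = 0.745070,  N(d₂) = 0.621477
Call price V = S·N(d₁) − K·e^{−rT}·N(d₂) = 27.895431 − 19.643747 = 8.251684
Δ = N(d₁) = 0.745070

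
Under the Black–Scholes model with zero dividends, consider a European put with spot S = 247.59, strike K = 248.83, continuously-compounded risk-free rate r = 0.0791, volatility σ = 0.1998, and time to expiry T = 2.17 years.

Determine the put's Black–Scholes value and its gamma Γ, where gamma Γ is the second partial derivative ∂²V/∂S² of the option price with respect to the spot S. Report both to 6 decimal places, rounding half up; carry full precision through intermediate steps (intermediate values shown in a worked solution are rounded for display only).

σ√T = 0.1998·√2.17 = 0.294324
d₁ = (ln(S/K) + (r+σ²/2)T) / (σ√T) = (ln(247.59/248.83) + (0.0791+0.1998²/2)·2.17) / 0.294324 = (-0.004996 + 0.214960) / 0.294324 = 0.713379
d₂ = d₁ − σ√T = 0.713379 − 0.294324 = 0.419055
e^{−rT} = e^{−0.0791·2.17} = 0.842276
N(−d₁) = 0.237806,  N(−d₂) = 0.337588
Put price V = K·e^{−rT}·N(−d₂) − S·N(−d₁) = 70.752885 − 58.878281 = 11.874604
φ(d₁) = (1/√(2π))·e^{−d₁²/2} = 0.309316
Γ = φ(d₁) / (S·σ·√T) = 0.004245

price = 11.874604
Γ = 0.004245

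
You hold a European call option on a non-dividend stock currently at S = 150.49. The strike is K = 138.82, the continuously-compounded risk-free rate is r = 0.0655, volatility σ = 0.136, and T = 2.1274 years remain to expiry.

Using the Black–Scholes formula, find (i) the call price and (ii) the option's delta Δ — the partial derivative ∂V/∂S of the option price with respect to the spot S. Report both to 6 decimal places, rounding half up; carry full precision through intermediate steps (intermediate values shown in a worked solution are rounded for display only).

price = 31.521950
Δ = 0.886586

σ√T = 0.136·√2.1274 = 0.198364
d₁ = (ln(S/K) + (r+σ²/2)T) / (σ√T) = (ln(150.49/138.82) + (0.0655+0.136²/2)·2.1274) / 0.198364 = (0.080719 + 0.159019) / 0.198364 = 1.208571
d₂ = d₁ − σ√T = 1.208571 − 0.198364 = 1.010207
e^{−rT} = e^{−0.0655·2.1274} = 0.869928
N(d₁) = 0.886586,  N(d₂) = 0.843802
Call price V = S·N(d₁) − K·e^{−rT}·N(d₂) = 133.422361 − 101.900411 = 31.521950
Δ = N(d₁) = 0.886586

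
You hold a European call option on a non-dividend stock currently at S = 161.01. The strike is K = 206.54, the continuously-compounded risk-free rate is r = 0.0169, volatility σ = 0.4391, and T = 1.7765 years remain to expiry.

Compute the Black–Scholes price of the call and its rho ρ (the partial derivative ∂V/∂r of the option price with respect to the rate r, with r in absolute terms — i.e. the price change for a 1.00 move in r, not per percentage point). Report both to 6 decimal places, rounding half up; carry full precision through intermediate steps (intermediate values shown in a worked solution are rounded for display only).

price = 24.674085
ρ = 89.885302

σ√T = 0.4391·√1.7765 = 0.585256
d₁ = (ln(S/K) + (r+σ²/2)T) / (σ√T) = (ln(161.01/206.54) + (0.0169+0.4391²/2)·1.7765) / 0.585256 = (-0.249028 + 0.201285) / 0.585256 = -0.081575
d₂ = d₁ − σ√T = -0.081575 − 0.585256 = -0.666831
e^{−rT} = e^{−0.0169·1.7765} = 0.970423
N(d₁) = 0.467492,  N(d₂) = 0.252440
Call price V = S·N(d₁) − K·e^{−rT}·N(d₂) = 75.270934 − 50.596849 = 24.674085
ρ = K·T·e^{−rT}·N(d₂) = 89.885302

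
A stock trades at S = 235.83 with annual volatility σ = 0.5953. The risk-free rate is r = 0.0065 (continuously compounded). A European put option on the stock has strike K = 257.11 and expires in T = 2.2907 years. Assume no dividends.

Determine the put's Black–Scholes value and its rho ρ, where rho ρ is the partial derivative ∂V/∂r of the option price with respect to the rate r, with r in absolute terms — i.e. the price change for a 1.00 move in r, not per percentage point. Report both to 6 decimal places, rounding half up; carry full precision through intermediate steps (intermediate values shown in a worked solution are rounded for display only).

σ√T = 0.5953·√2.2907 = 0.900990
d₁ = (ln(S/K) + (r+σ²/2)T) / (σ√T) = (ln(235.83/257.11) + (0.0065+0.5953²/2)·2.2907) / 0.900990 = (-0.086393 + 0.420781) / 0.900990 = 0.371134
d₂ = d₁ − σ√T = 0.371134 − 0.900990 = -0.529856
e^{−rT} = e^{−0.0065·2.2907} = 0.985221
N(−d₁) = 0.355269,  N(−d₂) = 0.701894
Put price V = K·e^{−rT}·N(−d₂) − S·N(−d₁) = 177.796854 − 83.783033 = 94.013820
ρ = −K·T·e^{−rT}·N(−d₂) = -407.279252

price = 94.013820
ρ = -407.279252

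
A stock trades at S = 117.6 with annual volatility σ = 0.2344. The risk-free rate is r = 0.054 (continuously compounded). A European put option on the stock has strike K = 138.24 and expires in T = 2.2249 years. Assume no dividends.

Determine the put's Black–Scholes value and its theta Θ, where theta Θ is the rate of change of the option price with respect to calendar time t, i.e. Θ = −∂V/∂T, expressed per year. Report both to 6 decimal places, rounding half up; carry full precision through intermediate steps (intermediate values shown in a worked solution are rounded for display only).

σ√T = 0.2344·√2.2249 = 0.349633
d₁ = (ln(S/K) + (r+σ²/2)T) / (σ√T) = (ln(117.6/138.24) + (0.054+0.2344²/2)·2.2249) / 0.349633 = (-0.161702 + 0.181266) / 0.349633 = 0.055956
d₂ = d₁ − σ√T = 0.055956 − 0.349633 = -0.293677
e^{−rT} = e^{−0.054·2.2249} = 0.886792
N(−d₁) = 0.477688,  N(−d₂) = 0.615498
Put price V = K·e^{−rT}·N(−d₂) − S·N(−d₁) = 75.453968 − 56.176161 = 19.277807
φ(d₁) = (1/√(2π))·e^{−d₁²/2} = 0.398318
Θ = −S·φ(d₁)·σ/(2√T) + r·K·e^{−rT}·N(−d₂) = −3.680526 + 4.074514 = 0.393989

price = 19.277807
Θ = 0.393989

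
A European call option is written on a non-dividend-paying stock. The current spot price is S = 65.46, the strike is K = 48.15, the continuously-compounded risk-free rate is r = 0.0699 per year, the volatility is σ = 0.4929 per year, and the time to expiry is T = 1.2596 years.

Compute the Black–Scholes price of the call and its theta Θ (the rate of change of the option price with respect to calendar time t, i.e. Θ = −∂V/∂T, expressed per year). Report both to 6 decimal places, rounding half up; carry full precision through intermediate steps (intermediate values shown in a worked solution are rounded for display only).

price = 25.423303
Θ = -5.572243

σ√T = 0.4929·√1.2596 = 0.553191
d₁ = (ln(S/K) + (r+σ²/2)T) / (σ√T) = (ln(65.46/48.15) + (0.0699+0.4929²/2)·1.2596) / 0.553191 = (0.307118 + 0.241056) / 0.553191 = 0.990931
d₂ = d₁ − σ√T = 0.990931 − 0.553191 = 0.437740
e^{−rT} = e^{−0.0699·1.2596} = 0.915719
N(d₁) = 0.839140,  N(d₂) = 0.669213
Call price V = S·N(d₁) − K·e^{−rT}·N(d₂) = 54.930133 − 29.506831 = 25.423303
φ(d₁) = (1/√(2π))·e^{−d₁²/2} = 0.244165
Θ = −S·φ(d₁)·σ/(2√T) − r·K·e^{−rT}·N(d₂) = −3.509716 − 2.062527 = -5.572243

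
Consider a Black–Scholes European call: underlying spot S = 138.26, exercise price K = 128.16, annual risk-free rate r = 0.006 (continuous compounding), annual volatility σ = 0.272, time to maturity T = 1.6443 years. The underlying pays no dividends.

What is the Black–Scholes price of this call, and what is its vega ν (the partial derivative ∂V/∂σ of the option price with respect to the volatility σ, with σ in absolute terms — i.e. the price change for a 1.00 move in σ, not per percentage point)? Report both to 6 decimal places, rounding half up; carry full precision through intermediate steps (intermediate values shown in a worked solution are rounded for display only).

price = 24.579658
ν = 64.753321

σ√T = 0.272·√1.6443 = 0.348786
d₁ = (ln(S/K) + (r+σ²/2)T) / (σ√T) = (ln(138.26/128.16) + (0.006+0.272²/2)·1.6443) / 0.348786 = (0.075856 + 0.070692) / 0.348786 = 0.420166
d₂ = d₁ − σ√T = 0.420166 − 0.348786 = 0.071380
e^{−rT} = e^{−0.006·1.6443} = 0.990183
N(d₁) = 0.662818,  N(d₂) = 0.528452
Call price V = S·N(d₁) − K·e^{−rT}·N(d₂) = 91.641216 − 67.061557 = 24.579658
φ(d₁) = (1/√(2π))·e^{−d₁²/2} = 0.365237
ν = S·φ(d₁)·√T = 64.753321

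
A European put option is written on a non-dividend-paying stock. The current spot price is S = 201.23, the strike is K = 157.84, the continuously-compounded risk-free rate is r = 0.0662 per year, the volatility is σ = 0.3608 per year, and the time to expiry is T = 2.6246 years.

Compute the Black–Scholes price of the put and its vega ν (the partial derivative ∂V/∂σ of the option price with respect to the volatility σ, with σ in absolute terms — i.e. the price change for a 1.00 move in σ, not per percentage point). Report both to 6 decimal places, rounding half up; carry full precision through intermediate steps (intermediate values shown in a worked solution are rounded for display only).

price = 13.033895
ν = 78.488563

σ√T = 0.3608·√2.6246 = 0.584518
d₁ = (ln(S/K) + (r+σ²/2)T) / (σ√T) = (ln(201.23/157.84) + (0.0662+0.3608²/2)·2.6246) / 0.584518 = (0.242867 + 0.344579) / 0.584518 = 1.005009
d₂ = d₁ − σ√T = 1.005009 − 0.584518 = 0.420491
e^{−rT} = e^{−0.0662·2.6246} = 0.840508
N(−d₁) = 0.157446,  N(−d₂) = 0.337064
Put price V = K·e^{−rT}·N(−d₂) − S·N(−d₁) = 44.716817 − 31.682921 = 13.033895
φ(d₁) = (1/√(2π))·e^{−d₁²/2} = 0.240759
ν = S·φ(d₁)·√T = 78.488563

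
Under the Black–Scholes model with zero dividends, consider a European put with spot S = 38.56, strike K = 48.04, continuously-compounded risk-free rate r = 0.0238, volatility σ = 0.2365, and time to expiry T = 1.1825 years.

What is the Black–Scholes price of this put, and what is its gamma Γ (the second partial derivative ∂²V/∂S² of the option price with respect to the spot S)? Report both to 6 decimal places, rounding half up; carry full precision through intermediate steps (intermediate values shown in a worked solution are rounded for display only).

σ√T = 0.2365·√1.1825 = 0.257177
d₁ = (ln(S/K) + (r+σ²/2)T) / (σ√T) = (ln(38.56/48.04) + (0.0238+0.2365²/2)·1.1825) / 0.257177 = (-0.219819 + 0.061213) / 0.257177 = -0.616716
d₂ = d₁ − σ√T = -0.616716 − 0.257177 = -0.873893
e^{−rT} = e^{−0.0238·1.1825} = 0.972249
N(−d₁) = 0.731289,  N(−d₂) = 0.808912
Put price V = K·e^{−rT}·N(−d₂) − S·N(−d₁) = 37.781706 − 28.198506 = 9.583201
φ(d₁) = (1/√(2π))·e^{−d₁²/2} = 0.329853
Γ = φ(d₁) / (S·σ·√T) = 0.033262

price = 9.583201
Γ = 0.033262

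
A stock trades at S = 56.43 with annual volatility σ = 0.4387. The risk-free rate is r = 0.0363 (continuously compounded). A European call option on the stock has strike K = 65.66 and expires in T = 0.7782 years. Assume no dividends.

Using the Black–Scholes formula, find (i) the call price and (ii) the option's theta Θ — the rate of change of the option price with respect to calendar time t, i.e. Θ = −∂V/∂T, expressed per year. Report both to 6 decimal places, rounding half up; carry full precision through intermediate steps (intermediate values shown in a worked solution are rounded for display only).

σ√T = 0.4387·√0.7782 = 0.387002
d₁ = (ln(S/K) + (r+σ²/2)T) / (σ√T) = (ln(56.43/65.66) + (0.0363+0.4387²/2)·0.7782) / 0.387002 = (-0.151489 + 0.103134) / 0.387002 = -0.124948
d₂ = d₁ − σ√T = -0.124948 − 0.387002 = -0.511950
e^{−rT} = e^{−0.0363·0.7782} = 0.972147
N(d₁) = 0.450282,  N(d₂) = 0.304343
Call price V = S·N(d₁) − K·e^{−rT}·N(d₂) = 25.409439 − 19.426567 = 5.982872
φ(d₁) = (1/√(2π))·e^{−d₁²/2} = 0.395840
Θ = −S·φ(d₁)·σ/(2√T) − r·K·e^{−rT}·N(d₂) = −5.554207 − 0.705184 = -6.259391

price = 5.982872
Θ = -6.259391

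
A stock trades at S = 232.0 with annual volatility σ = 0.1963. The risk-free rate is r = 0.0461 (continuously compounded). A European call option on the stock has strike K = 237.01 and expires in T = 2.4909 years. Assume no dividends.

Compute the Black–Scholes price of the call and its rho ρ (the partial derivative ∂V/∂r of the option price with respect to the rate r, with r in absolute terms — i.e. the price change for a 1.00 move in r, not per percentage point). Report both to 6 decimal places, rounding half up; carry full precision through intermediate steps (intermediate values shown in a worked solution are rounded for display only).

σ√T = 0.1963·√2.4909 = 0.309812
d₁ = (ln(S/K) + (r+σ²/2)T) / (σ√T) = (ln(232.0/237.01) + (0.0461+0.1963²/2)·2.4909) / 0.309812 = (-0.021365 + 0.162822) / 0.309812 = 0.456591
d₂ = d₁ − σ√T = 0.456591 − 0.309812 = 0.146778
e^{−rT} = e^{−0.0461·2.4909} = 0.891517
N(d₁) = 0.676017,  N(d₂) = 0.558347
Call price V = S·N(d₁) − K·e^{−rT}·N(d₂) = 156.836020 − 117.977790 = 38.858230
ρ = K·T·e^{−rT}·N(d₂) = 293.870877

price = 38.858230
ρ = 293.870877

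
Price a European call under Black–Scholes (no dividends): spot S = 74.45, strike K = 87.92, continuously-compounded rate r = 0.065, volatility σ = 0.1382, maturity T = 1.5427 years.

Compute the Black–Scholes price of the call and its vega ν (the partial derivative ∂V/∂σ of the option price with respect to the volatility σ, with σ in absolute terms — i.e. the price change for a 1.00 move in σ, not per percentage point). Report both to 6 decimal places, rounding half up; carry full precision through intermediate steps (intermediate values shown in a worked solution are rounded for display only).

price = 3.108782
ν = 35.279839

σ√T = 0.1382·√1.5427 = 0.171652
d₁ = (ln(S/K) + (r+σ²/2)T) / (σ√T) = (ln(74.45/87.92) + (0.065+0.1382²/2)·1.5427) / 0.171652 = (-0.166300 + 0.115008) / 0.171652 = -0.298813
d₂ = d₁ − σ√T = -0.298813 − 0.171652 = -0.470465
e^{−rT} = e^{−0.065·1.5427} = 0.904588
N(d₁) = 0.382541,  N(d₂) = 0.319011
Call price V = S·N(d₁) − K·e^{−rT}·N(d₂) = 28.480202 − 25.371421 = 3.108782
φ(d₁) = (1/√(2π))·e^{−d₁²/2} = 0.381523
ν = S·φ(d₁)·√T = 35.279839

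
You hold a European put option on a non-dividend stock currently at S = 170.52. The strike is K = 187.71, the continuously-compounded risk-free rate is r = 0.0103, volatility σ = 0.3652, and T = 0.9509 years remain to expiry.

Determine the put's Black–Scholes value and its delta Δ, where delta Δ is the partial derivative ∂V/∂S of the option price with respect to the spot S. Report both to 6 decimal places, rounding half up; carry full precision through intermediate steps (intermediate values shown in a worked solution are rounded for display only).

σ√T = 0.3652·√0.9509 = 0.356121
d₁ = (ln(S/K) + (r+σ²/2)T) / (σ√T) = (ln(170.52/187.71) + (0.0103+0.3652²/2)·0.9509) / 0.356121 = (-0.096046 + 0.073206) / 0.356121 = -0.064136
d₂ = d₁ − σ√T = -0.064136 − 0.356121 = -0.420257
e^{−rT} = e^{−0.0103·0.9509} = 0.990254
N(−d₁) = 0.525569,  N(−d₂) = 0.662851
Put price V = K·e^{−rT}·N(−d₂) − S·N(−d₁) = 123.211108 − 89.620010 = 33.591098
Δ = −N(−d₁) = -0.525569

price = 33.591098
Δ = -0.525569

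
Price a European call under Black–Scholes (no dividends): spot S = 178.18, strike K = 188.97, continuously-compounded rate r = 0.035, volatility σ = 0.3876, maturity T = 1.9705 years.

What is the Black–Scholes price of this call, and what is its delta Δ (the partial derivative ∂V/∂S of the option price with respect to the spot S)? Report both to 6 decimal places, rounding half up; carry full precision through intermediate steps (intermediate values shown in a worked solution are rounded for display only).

σ√T = 0.3876·√1.9705 = 0.544092
d₁ = (ln(S/K) + (r+σ²/2)T) / (σ√T) = (ln(178.18/188.97) + (0.035+0.3876²/2)·1.9705) / 0.544092 = (-0.058794 + 0.216985) / 0.544092 = 0.290744
d₂ = d₁ − σ√T = 0.290744 − 0.544092 = -0.253348
e^{−rT} = e^{−0.035·1.9705} = 0.933357
N(d₁) = 0.614376,  N(d₂) = 0.400000
Call price V = S·N(d₁) − K·e^{−rT}·N(d₂) = 109.469589 − 70.550554 = 38.919035
Δ = N(d₁) = 0.614376

price = 38.919035
Δ = 0.614376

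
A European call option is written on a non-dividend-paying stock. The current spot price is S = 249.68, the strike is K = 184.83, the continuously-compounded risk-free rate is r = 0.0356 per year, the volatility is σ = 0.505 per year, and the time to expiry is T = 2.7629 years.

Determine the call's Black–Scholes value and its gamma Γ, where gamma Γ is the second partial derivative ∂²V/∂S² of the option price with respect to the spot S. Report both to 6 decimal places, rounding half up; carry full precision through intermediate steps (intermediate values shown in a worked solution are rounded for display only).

price = 115.919936
Γ = 0.001275

σ√T = 0.505·√2.7629 = 0.839410
d₁ = (ln(S/K) + (r+σ²/2)T) / (σ√T) = (ln(249.68/184.83) + (0.0356+0.505²/2)·2.7629) / 0.839410 = (0.300744 + 0.450664) / 0.839410 = 0.895161
d₂ = d₁ − σ√T = 0.895161 − 0.839410 = 0.055752
e^{−rT} = e^{−0.0356·2.7629} = 0.906323
N(d₁) = 0.814650,  N(d₂) = 0.522230
Call price V = S·N(d₁) − K·e^{−rT}·N(d₂) = 203.401712 − 87.481775 = 115.919936
φ(d₁) = (1/√(2π))·e^{−d₁²/2} = 0.267243
Γ = φ(d₁) / (S·σ·√T) = 0.001275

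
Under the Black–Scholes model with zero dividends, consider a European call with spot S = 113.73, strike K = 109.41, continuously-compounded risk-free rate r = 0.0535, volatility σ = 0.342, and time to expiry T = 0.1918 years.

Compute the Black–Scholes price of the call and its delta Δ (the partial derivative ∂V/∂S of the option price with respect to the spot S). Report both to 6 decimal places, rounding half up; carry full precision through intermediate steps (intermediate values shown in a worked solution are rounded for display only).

σ√T = 0.342·√0.1918 = 0.149779
d₁ = (ln(S/K) + (r+σ²/2)T) / (σ√T) = (ln(113.73/109.41) + (0.0535+0.342²/2)·0.1918) / 0.149779 = (0.038725 + 0.021478) / 0.149779 = 0.401946
d₂ = d₁ − σ√T = 0.401946 − 0.149779 = 0.252168
e^{−rT} = e^{−0.0535·0.1918} = 0.989791
N(d₁) = 0.656138,  N(d₂) = 0.599544
Call price V = S·N(d₁) − K·e^{−rT}·N(d₂) = 74.622609 − 64.926478 = 9.696130
Δ = N(d₁) = 0.656138

price = 9.696130
Δ = 0.656138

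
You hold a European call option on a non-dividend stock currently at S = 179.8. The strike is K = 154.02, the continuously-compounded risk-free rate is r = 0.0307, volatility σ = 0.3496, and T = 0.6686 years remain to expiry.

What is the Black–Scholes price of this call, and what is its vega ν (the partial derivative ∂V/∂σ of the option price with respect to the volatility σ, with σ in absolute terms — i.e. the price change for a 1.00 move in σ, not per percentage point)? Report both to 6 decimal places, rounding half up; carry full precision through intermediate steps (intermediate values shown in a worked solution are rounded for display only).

σ√T = 0.3496·√0.6686 = 0.285861
d₁ = (ln(S/K) + (r+σ²/2)T) / (σ√T) = (ln(179.8/154.02) + (0.0307+0.3496²/2)·0.6686) / 0.285861 = (0.154763 + 0.061384) / 0.285861 = 0.756126
d₂ = d₁ − σ√T = 0.756126 − 0.285861 = 0.470266
e^{−rT} = e^{−0.0307·0.6686} = 0.979683
N(d₁) = 0.775213,  N(d₂) = 0.680917
Call price V = S·N(d₁) − K·e^{−rT}·N(d₂) = 139.383346 − 102.744166 = 36.639179
φ(d₁) = (1/√(2π))·e^{−d₁²/2} = 0.299751
ν = S·φ(d₁)·√T = 44.069081

price = 36.639179
ν = 44.069081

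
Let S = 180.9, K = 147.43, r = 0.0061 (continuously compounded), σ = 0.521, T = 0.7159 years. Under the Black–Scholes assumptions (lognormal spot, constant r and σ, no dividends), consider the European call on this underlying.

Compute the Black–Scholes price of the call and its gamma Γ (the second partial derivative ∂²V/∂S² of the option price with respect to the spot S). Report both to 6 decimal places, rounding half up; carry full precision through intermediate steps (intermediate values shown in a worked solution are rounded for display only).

price = 48.726227
Γ = 0.003931

σ√T = 0.521·√0.7159 = 0.440823
d₁ = (ln(S/K) + (r+σ²/2)T) / (σ√T) = (ln(180.9/147.43) + (0.0061+0.521²/2)·0.7159) / 0.440823 = (0.204591 + 0.101529) / 0.440823 = 0.694429
d₂ = d₁ − σ√T = 0.694429 − 0.440823 = 0.253607
e^{−rT} = e^{−0.0061·0.7159} = 0.995643
N(d₁) = 0.756294,  N(d₂) = 0.600100
Call price V = S·N(d₁) − K·e^{−rT}·N(d₂) = 136.813496 − 88.087270 = 48.726227
φ(d₁) = (1/√(2π))·e^{−d₁²/2} = 0.313469
Γ = φ(d₁) / (S·σ·√T) = 0.003931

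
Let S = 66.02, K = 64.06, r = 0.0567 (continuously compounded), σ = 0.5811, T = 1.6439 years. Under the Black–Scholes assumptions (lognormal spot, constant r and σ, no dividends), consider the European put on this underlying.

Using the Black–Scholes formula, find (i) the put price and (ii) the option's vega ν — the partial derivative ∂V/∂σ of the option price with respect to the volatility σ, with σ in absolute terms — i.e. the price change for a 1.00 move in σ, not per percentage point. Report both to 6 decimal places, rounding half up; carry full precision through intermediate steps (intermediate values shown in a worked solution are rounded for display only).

σ√T = 0.5811·√1.6439 = 0.745055
d₁ = (ln(S/K) + (r+σ²/2)T) / (σ√T) = (ln(66.02/64.06) + (0.0567+0.5811²/2)·1.6439) / 0.745055 = (0.030138 + 0.370763) / 0.745055 = 0.538081
d₂ = d₁ − σ√T = 0.538081 − 0.745055 = -0.206974
e^{−rT} = e^{−0.0567·1.6439} = 0.911003
N(−d₁) = 0.295260,  N(−d₂) = 0.581985
Put price V = K·e^{−rT}·N(−d₂) − S·N(−d₁) = 33.963970 − 19.493092 = 14.470877
φ(d₁) = (1/√(2π))·e^{−d₁²/2} = 0.345175
ν = S·φ(d₁)·√T = 29.218121

price = 14.470877
ν = 29.218121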